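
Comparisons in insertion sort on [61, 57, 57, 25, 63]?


Algorithm: insertion sort
Input: [61, 57, 57, 25, 63]
Sorted: [25, 57, 57, 61, 63]

7


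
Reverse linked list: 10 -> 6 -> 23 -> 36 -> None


Step 1: curr=10, set curr.next=prev(None) | reversed so far: 10
Step 2: curr=6, set curr.next=prev(10) | reversed so far: 6 -> 10
Step 3: curr=23, set curr.next=prev(6) | reversed so far: 23 -> 6 -> 10
Step 4: curr=36, set curr.next=prev(23) | reversed so far: 36 -> 23 -> 6 -> 10

36 -> 23 -> 6 -> 10 -> None


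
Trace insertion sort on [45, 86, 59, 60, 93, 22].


Initial: [45, 86, 59, 60, 93, 22]
Insert 86: [45, 86, 59, 60, 93, 22]
Insert 59: [45, 59, 86, 60, 93, 22]
Insert 60: [45, 59, 60, 86, 93, 22]
Insert 93: [45, 59, 60, 86, 93, 22]
Insert 22: [22, 45, 59, 60, 86, 93]

Sorted: [22, 45, 59, 60, 86, 93]


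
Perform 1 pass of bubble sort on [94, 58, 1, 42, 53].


Initial: [94, 58, 1, 42, 53]
Pass 1: [58, 1, 42, 53, 94] (4 swaps)

After 1 pass: [58, 1, 42, 53, 94]


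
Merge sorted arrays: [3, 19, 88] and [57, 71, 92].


Take 3 from A
Take 19 from A
Take 57 from B
Take 71 from B
Take 88 from A

Merged: [3, 19, 57, 71, 88, 92]


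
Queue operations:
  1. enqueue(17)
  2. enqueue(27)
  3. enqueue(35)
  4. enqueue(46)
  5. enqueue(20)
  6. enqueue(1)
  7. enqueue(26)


enqueue(17) -> [17]
enqueue(27) -> [17, 27]
enqueue(35) -> [17, 27, 35]
enqueue(46) -> [17, 27, 35, 46]
enqueue(20) -> [17, 27, 35, 46, 20]
enqueue(1) -> [17, 27, 35, 46, 20, 1]
enqueue(26) -> [17, 27, 35, 46, 20, 1, 26]

Final queue: [17, 27, 35, 46, 20, 1, 26]


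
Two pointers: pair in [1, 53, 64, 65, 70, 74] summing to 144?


lo=0(1)+hi=5(74)=75
lo=1(53)+hi=5(74)=127
lo=2(64)+hi=5(74)=138
lo=3(65)+hi=5(74)=139
lo=4(70)+hi=5(74)=144

Yes: 70+74=144


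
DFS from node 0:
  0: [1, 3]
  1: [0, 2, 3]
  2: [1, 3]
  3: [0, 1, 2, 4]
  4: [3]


Visit 0, push [3, 1]
Visit 1, push [3, 2]
Visit 2, push [3]
Visit 3, push [4]
Visit 4, push []

DFS order: [0, 1, 2, 3, 4]


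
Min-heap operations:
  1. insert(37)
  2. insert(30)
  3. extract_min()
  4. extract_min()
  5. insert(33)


insert(37) -> [37]
insert(30) -> [30, 37]
extract_min()->30, [37]
extract_min()->37, []
insert(33) -> [33]

Final heap: [33]


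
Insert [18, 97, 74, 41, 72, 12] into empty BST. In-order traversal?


Insert 18: root
Insert 97: R from 18
Insert 74: R from 18 -> L from 97
Insert 41: R from 18 -> L from 97 -> L from 74
Insert 72: R from 18 -> L from 97 -> L from 74 -> R from 41
Insert 12: L from 18

In-order: [12, 18, 41, 72, 74, 97]


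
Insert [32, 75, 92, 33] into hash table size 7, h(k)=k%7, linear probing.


Insert 32: h=4 -> slot 4
Insert 75: h=5 -> slot 5
Insert 92: h=1 -> slot 1
Insert 33: h=5, 1 probes -> slot 6

Table: [None, 92, None, None, 32, 75, 33]


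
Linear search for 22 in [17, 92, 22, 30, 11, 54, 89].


i=0: 17!=22
i=1: 92!=22
i=2: 22==22 found!

Found at 2, 3 comps


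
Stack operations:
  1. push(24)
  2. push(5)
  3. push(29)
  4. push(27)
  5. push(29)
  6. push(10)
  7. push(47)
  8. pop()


push(24) -> [24]
push(5) -> [24, 5]
push(29) -> [24, 5, 29]
push(27) -> [24, 5, 29, 27]
push(29) -> [24, 5, 29, 27, 29]
push(10) -> [24, 5, 29, 27, 29, 10]
push(47) -> [24, 5, 29, 27, 29, 10, 47]
pop()->47, [24, 5, 29, 27, 29, 10]

Final stack: [24, 5, 29, 27, 29, 10]


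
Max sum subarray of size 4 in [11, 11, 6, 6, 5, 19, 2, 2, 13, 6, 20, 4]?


[0:4]: 34
[1:5]: 28
[2:6]: 36
[3:7]: 32
[4:8]: 28
[5:9]: 36
[6:10]: 23
[7:11]: 41
[8:12]: 43

Max: 43 at [8:12]


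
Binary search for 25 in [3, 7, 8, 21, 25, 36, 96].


Step 1: lo=0, hi=6, mid=3, val=21
Step 2: lo=4, hi=6, mid=5, val=36
Step 3: lo=4, hi=4, mid=4, val=25

Found at index 4


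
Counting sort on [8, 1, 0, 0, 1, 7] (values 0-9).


Input: [8, 1, 0, 0, 1, 7]
Counts: [2, 2, 0, 0, 0, 0, 0, 1, 1, 0]

Sorted: [0, 0, 1, 1, 7, 8]


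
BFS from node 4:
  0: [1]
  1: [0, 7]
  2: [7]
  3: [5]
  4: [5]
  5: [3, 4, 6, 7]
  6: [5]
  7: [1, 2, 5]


Visit 4, enqueue [5]
Visit 5, enqueue [3, 6, 7]
Visit 3, enqueue []
Visit 6, enqueue []
Visit 7, enqueue [1, 2]
Visit 1, enqueue [0]
Visit 2, enqueue []
Visit 0, enqueue []

BFS order: [4, 5, 3, 6, 7, 1, 2, 0]


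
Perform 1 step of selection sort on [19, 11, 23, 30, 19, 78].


Initial: [19, 11, 23, 30, 19, 78]
Step 1: min=11 at 1
  Swap: [11, 19, 23, 30, 19, 78]

After 1 step: [11, 19, 23, 30, 19, 78]


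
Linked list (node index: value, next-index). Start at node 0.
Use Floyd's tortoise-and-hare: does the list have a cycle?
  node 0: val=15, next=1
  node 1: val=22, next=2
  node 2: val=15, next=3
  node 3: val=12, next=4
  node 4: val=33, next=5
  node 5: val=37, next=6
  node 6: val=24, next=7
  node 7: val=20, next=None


Floyd's tortoise (slow, +1) and hare (fast, +2):
  init: slow=0, fast=0
  step 1: slow=1, fast=2
  step 2: slow=2, fast=4
  step 3: slow=3, fast=6
  step 4: fast 6->7->None, no cycle

Cycle: no


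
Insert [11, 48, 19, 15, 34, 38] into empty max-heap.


Insert 11: [11]
Insert 48: [48, 11]
Insert 19: [48, 11, 19]
Insert 15: [48, 15, 19, 11]
Insert 34: [48, 34, 19, 11, 15]
Insert 38: [48, 34, 38, 11, 15, 19]

Final heap: [48, 34, 38, 11, 15, 19]


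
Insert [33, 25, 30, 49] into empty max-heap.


Insert 33: [33]
Insert 25: [33, 25]
Insert 30: [33, 25, 30]
Insert 49: [49, 33, 30, 25]

Final heap: [49, 33, 30, 25]


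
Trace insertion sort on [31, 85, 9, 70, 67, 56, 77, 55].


Initial: [31, 85, 9, 70, 67, 56, 77, 55]
Insert 85: [31, 85, 9, 70, 67, 56, 77, 55]
Insert 9: [9, 31, 85, 70, 67, 56, 77, 55]
Insert 70: [9, 31, 70, 85, 67, 56, 77, 55]
Insert 67: [9, 31, 67, 70, 85, 56, 77, 55]
Insert 56: [9, 31, 56, 67, 70, 85, 77, 55]
Insert 77: [9, 31, 56, 67, 70, 77, 85, 55]
Insert 55: [9, 31, 55, 56, 67, 70, 77, 85]

Sorted: [9, 31, 55, 56, 67, 70, 77, 85]


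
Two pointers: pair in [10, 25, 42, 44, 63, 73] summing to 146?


lo=0(10)+hi=5(73)=83
lo=1(25)+hi=5(73)=98
lo=2(42)+hi=5(73)=115
lo=3(44)+hi=5(73)=117
lo=4(63)+hi=5(73)=136

No pair found


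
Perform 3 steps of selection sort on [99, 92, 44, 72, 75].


Initial: [99, 92, 44, 72, 75]
Step 1: min=44 at 2
  Swap: [44, 92, 99, 72, 75]
Step 2: min=72 at 3
  Swap: [44, 72, 99, 92, 75]
Step 3: min=75 at 4
  Swap: [44, 72, 75, 92, 99]

After 3 steps: [44, 72, 75, 92, 99]


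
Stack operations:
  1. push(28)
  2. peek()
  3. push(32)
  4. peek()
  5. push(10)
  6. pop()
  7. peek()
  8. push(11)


push(28) -> [28]
peek()->28
push(32) -> [28, 32]
peek()->32
push(10) -> [28, 32, 10]
pop()->10, [28, 32]
peek()->32
push(11) -> [28, 32, 11]

Final stack: [28, 32, 11]


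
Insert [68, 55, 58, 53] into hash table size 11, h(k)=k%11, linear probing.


Insert 68: h=2 -> slot 2
Insert 55: h=0 -> slot 0
Insert 58: h=3 -> slot 3
Insert 53: h=9 -> slot 9

Table: [55, None, 68, 58, None, None, None, None, None, 53, None]


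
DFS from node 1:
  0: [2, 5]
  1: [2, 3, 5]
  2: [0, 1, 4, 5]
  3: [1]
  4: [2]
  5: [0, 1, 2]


Visit 1, push [5, 3, 2]
Visit 2, push [5, 4, 0]
Visit 0, push [5]
Visit 5, push []
Visit 4, push []
Visit 3, push []

DFS order: [1, 2, 0, 5, 4, 3]


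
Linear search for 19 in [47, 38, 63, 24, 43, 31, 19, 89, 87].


i=0: 47!=19
i=1: 38!=19
i=2: 63!=19
i=3: 24!=19
i=4: 43!=19
i=5: 31!=19
i=6: 19==19 found!

Found at 6, 7 comps


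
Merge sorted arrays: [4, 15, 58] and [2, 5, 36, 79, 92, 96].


Take 2 from B
Take 4 from A
Take 5 from B
Take 15 from A
Take 36 from B
Take 58 from A

Merged: [2, 4, 5, 15, 36, 58, 79, 92, 96]


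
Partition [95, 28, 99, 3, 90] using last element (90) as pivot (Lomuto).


Pivot: 90
  28 <= 90: swap -> [28, 95, 99, 3, 90]
  3 <= 90: swap -> [28, 3, 99, 95, 90]
Place pivot at 2: [28, 3, 90, 95, 99]

Partitioned: [28, 3, 90, 95, 99]


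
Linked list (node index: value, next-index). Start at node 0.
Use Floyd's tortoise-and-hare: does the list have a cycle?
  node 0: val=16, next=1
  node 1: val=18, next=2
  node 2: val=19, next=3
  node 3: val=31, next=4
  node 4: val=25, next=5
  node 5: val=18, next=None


Floyd's tortoise (slow, +1) and hare (fast, +2):
  init: slow=0, fast=0
  step 1: slow=1, fast=2
  step 2: slow=2, fast=4
  step 3: fast 4->5->None, no cycle

Cycle: no


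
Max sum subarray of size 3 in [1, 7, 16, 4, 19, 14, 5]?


[0:3]: 24
[1:4]: 27
[2:5]: 39
[3:6]: 37
[4:7]: 38

Max: 39 at [2:5]


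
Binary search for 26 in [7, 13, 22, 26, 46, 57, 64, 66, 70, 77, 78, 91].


Step 1: lo=0, hi=11, mid=5, val=57
Step 2: lo=0, hi=4, mid=2, val=22
Step 3: lo=3, hi=4, mid=3, val=26

Found at index 3


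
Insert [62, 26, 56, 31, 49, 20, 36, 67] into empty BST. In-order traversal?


Insert 62: root
Insert 26: L from 62
Insert 56: L from 62 -> R from 26
Insert 31: L from 62 -> R from 26 -> L from 56
Insert 49: L from 62 -> R from 26 -> L from 56 -> R from 31
Insert 20: L from 62 -> L from 26
Insert 36: L from 62 -> R from 26 -> L from 56 -> R from 31 -> L from 49
Insert 67: R from 62

In-order: [20, 26, 31, 36, 49, 56, 62, 67]


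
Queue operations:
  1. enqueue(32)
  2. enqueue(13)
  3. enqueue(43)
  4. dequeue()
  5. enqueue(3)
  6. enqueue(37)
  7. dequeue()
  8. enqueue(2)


enqueue(32) -> [32]
enqueue(13) -> [32, 13]
enqueue(43) -> [32, 13, 43]
dequeue()->32, [13, 43]
enqueue(3) -> [13, 43, 3]
enqueue(37) -> [13, 43, 3, 37]
dequeue()->13, [43, 3, 37]
enqueue(2) -> [43, 3, 37, 2]

Final queue: [43, 3, 37, 2]


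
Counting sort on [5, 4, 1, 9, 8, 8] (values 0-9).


Input: [5, 4, 1, 9, 8, 8]
Counts: [0, 1, 0, 0, 1, 1, 0, 0, 2, 1]

Sorted: [1, 4, 5, 8, 8, 9]


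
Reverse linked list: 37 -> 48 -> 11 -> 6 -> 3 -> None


Step 1: curr=37, set curr.next=prev(None) | reversed so far: 37
Step 2: curr=48, set curr.next=prev(37) | reversed so far: 48 -> 37
Step 3: curr=11, set curr.next=prev(48) | reversed so far: 11 -> 48 -> 37
Step 4: curr=6, set curr.next=prev(11) | reversed so far: 6 -> 11 -> 48 -> 37
Step 5: curr=3, set curr.next=prev(6) | reversed so far: 3 -> 6 -> 11 -> 48 -> 37

3 -> 6 -> 11 -> 48 -> 37 -> None


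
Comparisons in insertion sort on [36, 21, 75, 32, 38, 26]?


Algorithm: insertion sort
Input: [36, 21, 75, 32, 38, 26]
Sorted: [21, 26, 32, 36, 38, 75]

12


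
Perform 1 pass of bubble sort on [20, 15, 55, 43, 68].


Initial: [20, 15, 55, 43, 68]
Pass 1: [15, 20, 43, 55, 68] (2 swaps)

After 1 pass: [15, 20, 43, 55, 68]


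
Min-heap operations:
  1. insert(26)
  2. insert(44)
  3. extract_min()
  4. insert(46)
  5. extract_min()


insert(26) -> [26]
insert(44) -> [26, 44]
extract_min()->26, [44]
insert(46) -> [44, 46]
extract_min()->44, [46]

Final heap: [46]


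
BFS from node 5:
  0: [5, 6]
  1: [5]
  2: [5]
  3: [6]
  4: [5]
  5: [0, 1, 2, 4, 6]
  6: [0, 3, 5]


Visit 5, enqueue [0, 1, 2, 4, 6]
Visit 0, enqueue []
Visit 1, enqueue []
Visit 2, enqueue []
Visit 4, enqueue []
Visit 6, enqueue [3]
Visit 3, enqueue []

BFS order: [5, 0, 1, 2, 4, 6, 3]


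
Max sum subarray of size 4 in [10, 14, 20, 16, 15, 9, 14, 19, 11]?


[0:4]: 60
[1:5]: 65
[2:6]: 60
[3:7]: 54
[4:8]: 57
[5:9]: 53

Max: 65 at [1:5]


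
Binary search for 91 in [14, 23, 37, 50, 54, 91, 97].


Step 1: lo=0, hi=6, mid=3, val=50
Step 2: lo=4, hi=6, mid=5, val=91

Found at index 5


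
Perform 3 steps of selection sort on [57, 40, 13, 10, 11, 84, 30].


Initial: [57, 40, 13, 10, 11, 84, 30]
Step 1: min=10 at 3
  Swap: [10, 40, 13, 57, 11, 84, 30]
Step 2: min=11 at 4
  Swap: [10, 11, 13, 57, 40, 84, 30]
Step 3: min=13 at 2
  Swap: [10, 11, 13, 57, 40, 84, 30]

After 3 steps: [10, 11, 13, 57, 40, 84, 30]


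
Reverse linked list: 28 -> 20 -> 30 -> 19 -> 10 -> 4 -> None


Step 1: curr=28, set curr.next=prev(None) | reversed so far: 28
Step 2: curr=20, set curr.next=prev(28) | reversed so far: 20 -> 28
Step 3: curr=30, set curr.next=prev(20) | reversed so far: 30 -> 20 -> 28
Step 4: curr=19, set curr.next=prev(30) | reversed so far: 19 -> 30 -> 20 -> 28
Step 5: curr=10, set curr.next=prev(19) | reversed so far: 10 -> 19 -> 30 -> 20 -> 28
Step 6: curr=4, set curr.next=prev(10) | reversed so far: 4 -> 10 -> 19 -> 30 -> 20 -> 28

4 -> 10 -> 19 -> 30 -> 20 -> 28 -> None


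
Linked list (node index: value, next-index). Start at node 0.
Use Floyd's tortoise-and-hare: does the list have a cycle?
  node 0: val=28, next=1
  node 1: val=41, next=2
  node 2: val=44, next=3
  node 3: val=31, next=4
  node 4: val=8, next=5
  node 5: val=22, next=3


Floyd's tortoise (slow, +1) and hare (fast, +2):
  init: slow=0, fast=0
  step 1: slow=1, fast=2
  step 2: slow=2, fast=4
  step 3: slow=3, fast=3
  slow == fast at node 3: cycle detected

Cycle: yes


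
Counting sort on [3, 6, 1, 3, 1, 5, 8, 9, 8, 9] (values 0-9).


Input: [3, 6, 1, 3, 1, 5, 8, 9, 8, 9]
Counts: [0, 2, 0, 2, 0, 1, 1, 0, 2, 2]

Sorted: [1, 1, 3, 3, 5, 6, 8, 8, 9, 9]


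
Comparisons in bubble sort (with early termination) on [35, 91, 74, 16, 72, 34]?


Algorithm: bubble sort (with early termination)
Input: [35, 91, 74, 16, 72, 34]
Sorted: [16, 34, 35, 72, 74, 91]

15


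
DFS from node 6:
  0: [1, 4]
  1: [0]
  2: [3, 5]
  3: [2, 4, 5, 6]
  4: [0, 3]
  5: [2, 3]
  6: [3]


Visit 6, push [3]
Visit 3, push [5, 4, 2]
Visit 2, push [5]
Visit 5, push []
Visit 4, push [0]
Visit 0, push [1]
Visit 1, push []

DFS order: [6, 3, 2, 5, 4, 0, 1]


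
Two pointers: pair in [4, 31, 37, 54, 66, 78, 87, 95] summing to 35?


lo=0(4)+hi=7(95)=99
lo=0(4)+hi=6(87)=91
lo=0(4)+hi=5(78)=82
lo=0(4)+hi=4(66)=70
lo=0(4)+hi=3(54)=58
lo=0(4)+hi=2(37)=41
lo=0(4)+hi=1(31)=35

Yes: 4+31=35


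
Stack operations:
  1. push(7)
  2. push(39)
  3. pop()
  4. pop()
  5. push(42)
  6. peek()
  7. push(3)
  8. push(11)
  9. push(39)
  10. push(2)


push(7) -> [7]
push(39) -> [7, 39]
pop()->39, [7]
pop()->7, []
push(42) -> [42]
peek()->42
push(3) -> [42, 3]
push(11) -> [42, 3, 11]
push(39) -> [42, 3, 11, 39]
push(2) -> [42, 3, 11, 39, 2]

Final stack: [42, 3, 11, 39, 2]


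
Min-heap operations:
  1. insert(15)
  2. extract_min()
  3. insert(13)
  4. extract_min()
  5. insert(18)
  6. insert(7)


insert(15) -> [15]
extract_min()->15, []
insert(13) -> [13]
extract_min()->13, []
insert(18) -> [18]
insert(7) -> [7, 18]

Final heap: [7, 18]


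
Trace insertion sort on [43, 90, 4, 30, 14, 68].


Initial: [43, 90, 4, 30, 14, 68]
Insert 90: [43, 90, 4, 30, 14, 68]
Insert 4: [4, 43, 90, 30, 14, 68]
Insert 30: [4, 30, 43, 90, 14, 68]
Insert 14: [4, 14, 30, 43, 90, 68]
Insert 68: [4, 14, 30, 43, 68, 90]

Sorted: [4, 14, 30, 43, 68, 90]


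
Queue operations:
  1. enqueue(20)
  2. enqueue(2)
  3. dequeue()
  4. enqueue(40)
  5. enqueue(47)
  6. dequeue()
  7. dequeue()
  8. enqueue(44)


enqueue(20) -> [20]
enqueue(2) -> [20, 2]
dequeue()->20, [2]
enqueue(40) -> [2, 40]
enqueue(47) -> [2, 40, 47]
dequeue()->2, [40, 47]
dequeue()->40, [47]
enqueue(44) -> [47, 44]

Final queue: [47, 44]


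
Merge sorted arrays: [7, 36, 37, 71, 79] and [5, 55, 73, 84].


Take 5 from B
Take 7 from A
Take 36 from A
Take 37 from A
Take 55 from B
Take 71 from A
Take 73 from B
Take 79 from A

Merged: [5, 7, 36, 37, 55, 71, 73, 79, 84]


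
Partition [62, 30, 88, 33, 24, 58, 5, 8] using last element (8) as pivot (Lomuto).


Pivot: 8
  5 <= 8: swap -> [5, 30, 88, 33, 24, 58, 62, 8]
Place pivot at 1: [5, 8, 88, 33, 24, 58, 62, 30]

Partitioned: [5, 8, 88, 33, 24, 58, 62, 30]


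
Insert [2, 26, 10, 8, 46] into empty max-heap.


Insert 2: [2]
Insert 26: [26, 2]
Insert 10: [26, 2, 10]
Insert 8: [26, 8, 10, 2]
Insert 46: [46, 26, 10, 2, 8]

Final heap: [46, 26, 10, 2, 8]


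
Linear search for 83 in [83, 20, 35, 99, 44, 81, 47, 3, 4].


i=0: 83==83 found!

Found at 0, 1 comps


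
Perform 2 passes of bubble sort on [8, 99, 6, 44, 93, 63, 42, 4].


Initial: [8, 99, 6, 44, 93, 63, 42, 4]
Pass 1: [8, 6, 44, 93, 63, 42, 4, 99] (6 swaps)
Pass 2: [6, 8, 44, 63, 42, 4, 93, 99] (4 swaps)

After 2 passes: [6, 8, 44, 63, 42, 4, 93, 99]


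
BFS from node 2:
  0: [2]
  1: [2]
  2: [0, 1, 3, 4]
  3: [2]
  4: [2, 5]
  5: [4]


Visit 2, enqueue [0, 1, 3, 4]
Visit 0, enqueue []
Visit 1, enqueue []
Visit 3, enqueue []
Visit 4, enqueue [5]
Visit 5, enqueue []

BFS order: [2, 0, 1, 3, 4, 5]


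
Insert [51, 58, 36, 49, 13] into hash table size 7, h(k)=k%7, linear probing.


Insert 51: h=2 -> slot 2
Insert 58: h=2, 1 probes -> slot 3
Insert 36: h=1 -> slot 1
Insert 49: h=0 -> slot 0
Insert 13: h=6 -> slot 6

Table: [49, 36, 51, 58, None, None, 13]


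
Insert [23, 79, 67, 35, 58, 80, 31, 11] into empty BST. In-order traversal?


Insert 23: root
Insert 79: R from 23
Insert 67: R from 23 -> L from 79
Insert 35: R from 23 -> L from 79 -> L from 67
Insert 58: R from 23 -> L from 79 -> L from 67 -> R from 35
Insert 80: R from 23 -> R from 79
Insert 31: R from 23 -> L from 79 -> L from 67 -> L from 35
Insert 11: L from 23

In-order: [11, 23, 31, 35, 58, 67, 79, 80]


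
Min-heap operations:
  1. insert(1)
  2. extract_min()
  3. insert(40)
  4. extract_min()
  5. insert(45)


insert(1) -> [1]
extract_min()->1, []
insert(40) -> [40]
extract_min()->40, []
insert(45) -> [45]

Final heap: [45]


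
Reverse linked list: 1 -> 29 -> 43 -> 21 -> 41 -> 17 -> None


Step 1: curr=1, set curr.next=prev(None) | reversed so far: 1
Step 2: curr=29, set curr.next=prev(1) | reversed so far: 29 -> 1
Step 3: curr=43, set curr.next=prev(29) | reversed so far: 43 -> 29 -> 1
Step 4: curr=21, set curr.next=prev(43) | reversed so far: 21 -> 43 -> 29 -> 1
Step 5: curr=41, set curr.next=prev(21) | reversed so far: 41 -> 21 -> 43 -> 29 -> 1
Step 6: curr=17, set curr.next=prev(41) | reversed so far: 17 -> 41 -> 21 -> 43 -> 29 -> 1

17 -> 41 -> 21 -> 43 -> 29 -> 1 -> None


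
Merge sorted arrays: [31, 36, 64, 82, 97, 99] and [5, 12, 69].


Take 5 from B
Take 12 from B
Take 31 from A
Take 36 from A
Take 64 from A
Take 69 from B

Merged: [5, 12, 31, 36, 64, 69, 82, 97, 99]


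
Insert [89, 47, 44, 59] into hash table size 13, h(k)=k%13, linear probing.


Insert 89: h=11 -> slot 11
Insert 47: h=8 -> slot 8
Insert 44: h=5 -> slot 5
Insert 59: h=7 -> slot 7

Table: [None, None, None, None, None, 44, None, 59, 47, None, None, 89, None]


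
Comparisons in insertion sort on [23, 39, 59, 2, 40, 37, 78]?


Algorithm: insertion sort
Input: [23, 39, 59, 2, 40, 37, 78]
Sorted: [2, 23, 37, 39, 40, 59, 78]

12


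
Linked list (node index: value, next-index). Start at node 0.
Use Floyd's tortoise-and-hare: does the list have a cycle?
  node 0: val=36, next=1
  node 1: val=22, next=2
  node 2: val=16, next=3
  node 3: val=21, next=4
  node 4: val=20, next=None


Floyd's tortoise (slow, +1) and hare (fast, +2):
  init: slow=0, fast=0
  step 1: slow=1, fast=2
  step 2: slow=2, fast=4
  step 3: fast -> None, no cycle

Cycle: no


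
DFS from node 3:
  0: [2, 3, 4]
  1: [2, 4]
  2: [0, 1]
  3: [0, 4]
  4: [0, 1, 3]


Visit 3, push [4, 0]
Visit 0, push [4, 2]
Visit 2, push [1]
Visit 1, push [4]
Visit 4, push []

DFS order: [3, 0, 2, 1, 4]


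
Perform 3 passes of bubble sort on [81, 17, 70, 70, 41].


Initial: [81, 17, 70, 70, 41]
Pass 1: [17, 70, 70, 41, 81] (4 swaps)
Pass 2: [17, 70, 41, 70, 81] (1 swaps)
Pass 3: [17, 41, 70, 70, 81] (1 swaps)

After 3 passes: [17, 41, 70, 70, 81]


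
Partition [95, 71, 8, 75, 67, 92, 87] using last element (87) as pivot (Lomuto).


Pivot: 87
  71 <= 87: swap -> [71, 95, 8, 75, 67, 92, 87]
  8 <= 87: swap -> [71, 8, 95, 75, 67, 92, 87]
  75 <= 87: swap -> [71, 8, 75, 95, 67, 92, 87]
  67 <= 87: swap -> [71, 8, 75, 67, 95, 92, 87]
Place pivot at 4: [71, 8, 75, 67, 87, 92, 95]

Partitioned: [71, 8, 75, 67, 87, 92, 95]


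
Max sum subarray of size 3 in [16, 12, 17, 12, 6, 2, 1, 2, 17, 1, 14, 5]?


[0:3]: 45
[1:4]: 41
[2:5]: 35
[3:6]: 20
[4:7]: 9
[5:8]: 5
[6:9]: 20
[7:10]: 20
[8:11]: 32
[9:12]: 20

Max: 45 at [0:3]


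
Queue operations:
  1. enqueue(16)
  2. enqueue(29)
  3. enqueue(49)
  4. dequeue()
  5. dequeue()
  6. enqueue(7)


enqueue(16) -> [16]
enqueue(29) -> [16, 29]
enqueue(49) -> [16, 29, 49]
dequeue()->16, [29, 49]
dequeue()->29, [49]
enqueue(7) -> [49, 7]

Final queue: [49, 7]


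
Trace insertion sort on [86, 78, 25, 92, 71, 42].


Initial: [86, 78, 25, 92, 71, 42]
Insert 78: [78, 86, 25, 92, 71, 42]
Insert 25: [25, 78, 86, 92, 71, 42]
Insert 92: [25, 78, 86, 92, 71, 42]
Insert 71: [25, 71, 78, 86, 92, 42]
Insert 42: [25, 42, 71, 78, 86, 92]

Sorted: [25, 42, 71, 78, 86, 92]


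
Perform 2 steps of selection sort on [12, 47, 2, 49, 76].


Initial: [12, 47, 2, 49, 76]
Step 1: min=2 at 2
  Swap: [2, 47, 12, 49, 76]
Step 2: min=12 at 2
  Swap: [2, 12, 47, 49, 76]

After 2 steps: [2, 12, 47, 49, 76]


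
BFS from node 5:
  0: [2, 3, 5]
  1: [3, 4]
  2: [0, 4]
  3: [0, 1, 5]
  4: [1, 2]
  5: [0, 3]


Visit 5, enqueue [0, 3]
Visit 0, enqueue [2]
Visit 3, enqueue [1]
Visit 2, enqueue [4]
Visit 1, enqueue []
Visit 4, enqueue []

BFS order: [5, 0, 3, 2, 1, 4]


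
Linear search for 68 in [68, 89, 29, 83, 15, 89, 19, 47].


i=0: 68==68 found!

Found at 0, 1 comps


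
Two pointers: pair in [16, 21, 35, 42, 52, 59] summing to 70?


lo=0(16)+hi=5(59)=75
lo=0(16)+hi=4(52)=68
lo=1(21)+hi=4(52)=73
lo=1(21)+hi=3(42)=63
lo=2(35)+hi=3(42)=77

No pair found


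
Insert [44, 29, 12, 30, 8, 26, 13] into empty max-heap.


Insert 44: [44]
Insert 29: [44, 29]
Insert 12: [44, 29, 12]
Insert 30: [44, 30, 12, 29]
Insert 8: [44, 30, 12, 29, 8]
Insert 26: [44, 30, 26, 29, 8, 12]
Insert 13: [44, 30, 26, 29, 8, 12, 13]

Final heap: [44, 30, 26, 29, 8, 12, 13]


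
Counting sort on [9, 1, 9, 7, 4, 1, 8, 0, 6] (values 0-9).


Input: [9, 1, 9, 7, 4, 1, 8, 0, 6]
Counts: [1, 2, 0, 0, 1, 0, 1, 1, 1, 2]

Sorted: [0, 1, 1, 4, 6, 7, 8, 9, 9]


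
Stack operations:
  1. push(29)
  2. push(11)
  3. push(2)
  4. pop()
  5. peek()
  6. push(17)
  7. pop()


push(29) -> [29]
push(11) -> [29, 11]
push(2) -> [29, 11, 2]
pop()->2, [29, 11]
peek()->11
push(17) -> [29, 11, 17]
pop()->17, [29, 11]

Final stack: [29, 11]


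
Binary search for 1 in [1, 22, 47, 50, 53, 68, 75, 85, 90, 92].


Step 1: lo=0, hi=9, mid=4, val=53
Step 2: lo=0, hi=3, mid=1, val=22
Step 3: lo=0, hi=0, mid=0, val=1

Found at index 0


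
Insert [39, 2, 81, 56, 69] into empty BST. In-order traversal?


Insert 39: root
Insert 2: L from 39
Insert 81: R from 39
Insert 56: R from 39 -> L from 81
Insert 69: R from 39 -> L from 81 -> R from 56

In-order: [2, 39, 56, 69, 81]


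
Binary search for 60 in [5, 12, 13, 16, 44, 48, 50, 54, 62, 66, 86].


Step 1: lo=0, hi=10, mid=5, val=48
Step 2: lo=6, hi=10, mid=8, val=62
Step 3: lo=6, hi=7, mid=6, val=50
Step 4: lo=7, hi=7, mid=7, val=54

Not found


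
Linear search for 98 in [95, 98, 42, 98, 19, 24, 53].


i=0: 95!=98
i=1: 98==98 found!

Found at 1, 2 comps


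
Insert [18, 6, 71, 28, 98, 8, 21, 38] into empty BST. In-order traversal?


Insert 18: root
Insert 6: L from 18
Insert 71: R from 18
Insert 28: R from 18 -> L from 71
Insert 98: R from 18 -> R from 71
Insert 8: L from 18 -> R from 6
Insert 21: R from 18 -> L from 71 -> L from 28
Insert 38: R from 18 -> L from 71 -> R from 28

In-order: [6, 8, 18, 21, 28, 38, 71, 98]


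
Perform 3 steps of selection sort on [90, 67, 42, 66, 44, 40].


Initial: [90, 67, 42, 66, 44, 40]
Step 1: min=40 at 5
  Swap: [40, 67, 42, 66, 44, 90]
Step 2: min=42 at 2
  Swap: [40, 42, 67, 66, 44, 90]
Step 3: min=44 at 4
  Swap: [40, 42, 44, 66, 67, 90]

After 3 steps: [40, 42, 44, 66, 67, 90]


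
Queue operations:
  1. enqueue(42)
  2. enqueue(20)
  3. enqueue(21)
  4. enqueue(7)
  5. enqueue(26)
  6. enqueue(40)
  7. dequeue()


enqueue(42) -> [42]
enqueue(20) -> [42, 20]
enqueue(21) -> [42, 20, 21]
enqueue(7) -> [42, 20, 21, 7]
enqueue(26) -> [42, 20, 21, 7, 26]
enqueue(40) -> [42, 20, 21, 7, 26, 40]
dequeue()->42, [20, 21, 7, 26, 40]

Final queue: [20, 21, 7, 26, 40]


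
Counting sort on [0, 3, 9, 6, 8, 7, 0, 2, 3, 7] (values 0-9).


Input: [0, 3, 9, 6, 8, 7, 0, 2, 3, 7]
Counts: [2, 0, 1, 2, 0, 0, 1, 2, 1, 1]

Sorted: [0, 0, 2, 3, 3, 6, 7, 7, 8, 9]


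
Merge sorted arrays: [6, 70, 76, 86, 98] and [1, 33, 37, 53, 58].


Take 1 from B
Take 6 from A
Take 33 from B
Take 37 from B
Take 53 from B
Take 58 from B

Merged: [1, 6, 33, 37, 53, 58, 70, 76, 86, 98]


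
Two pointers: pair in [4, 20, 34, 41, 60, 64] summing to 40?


lo=0(4)+hi=5(64)=68
lo=0(4)+hi=4(60)=64
lo=0(4)+hi=3(41)=45
lo=0(4)+hi=2(34)=38
lo=1(20)+hi=2(34)=54

No pair found


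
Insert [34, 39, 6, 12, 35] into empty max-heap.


Insert 34: [34]
Insert 39: [39, 34]
Insert 6: [39, 34, 6]
Insert 12: [39, 34, 6, 12]
Insert 35: [39, 35, 6, 12, 34]

Final heap: [39, 35, 6, 12, 34]


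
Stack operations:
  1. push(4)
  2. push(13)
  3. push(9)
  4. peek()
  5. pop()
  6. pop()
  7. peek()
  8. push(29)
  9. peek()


push(4) -> [4]
push(13) -> [4, 13]
push(9) -> [4, 13, 9]
peek()->9
pop()->9, [4, 13]
pop()->13, [4]
peek()->4
push(29) -> [4, 29]
peek()->29

Final stack: [4, 29]


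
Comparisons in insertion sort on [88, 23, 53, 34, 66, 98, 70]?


Algorithm: insertion sort
Input: [88, 23, 53, 34, 66, 98, 70]
Sorted: [23, 34, 53, 66, 70, 88, 98]

12


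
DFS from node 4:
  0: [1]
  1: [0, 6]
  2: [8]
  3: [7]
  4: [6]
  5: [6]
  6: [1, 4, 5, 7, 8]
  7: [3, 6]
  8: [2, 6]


Visit 4, push [6]
Visit 6, push [8, 7, 5, 1]
Visit 1, push [0]
Visit 0, push []
Visit 5, push []
Visit 7, push [3]
Visit 3, push []
Visit 8, push [2]
Visit 2, push []

DFS order: [4, 6, 1, 0, 5, 7, 3, 8, 2]


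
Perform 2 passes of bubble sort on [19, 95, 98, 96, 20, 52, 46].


Initial: [19, 95, 98, 96, 20, 52, 46]
Pass 1: [19, 95, 96, 20, 52, 46, 98] (4 swaps)
Pass 2: [19, 95, 20, 52, 46, 96, 98] (3 swaps)

After 2 passes: [19, 95, 20, 52, 46, 96, 98]


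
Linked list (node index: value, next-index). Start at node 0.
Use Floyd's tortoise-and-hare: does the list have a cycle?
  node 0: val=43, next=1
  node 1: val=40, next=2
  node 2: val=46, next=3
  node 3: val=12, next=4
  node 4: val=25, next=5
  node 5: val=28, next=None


Floyd's tortoise (slow, +1) and hare (fast, +2):
  init: slow=0, fast=0
  step 1: slow=1, fast=2
  step 2: slow=2, fast=4
  step 3: fast 4->5->None, no cycle

Cycle: no


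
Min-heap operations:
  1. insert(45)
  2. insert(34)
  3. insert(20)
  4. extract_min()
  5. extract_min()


insert(45) -> [45]
insert(34) -> [34, 45]
insert(20) -> [20, 45, 34]
extract_min()->20, [34, 45]
extract_min()->34, [45]

Final heap: [45]


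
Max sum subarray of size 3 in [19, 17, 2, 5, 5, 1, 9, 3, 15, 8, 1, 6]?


[0:3]: 38
[1:4]: 24
[2:5]: 12
[3:6]: 11
[4:7]: 15
[5:8]: 13
[6:9]: 27
[7:10]: 26
[8:11]: 24
[9:12]: 15

Max: 38 at [0:3]


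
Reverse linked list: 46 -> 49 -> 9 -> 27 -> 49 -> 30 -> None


Step 1: curr=46, set curr.next=prev(None) | reversed so far: 46
Step 2: curr=49, set curr.next=prev(46) | reversed so far: 49 -> 46
Step 3: curr=9, set curr.next=prev(49) | reversed so far: 9 -> 49 -> 46
Step 4: curr=27, set curr.next=prev(9) | reversed so far: 27 -> 9 -> 49 -> 46
Step 5: curr=49, set curr.next=prev(27) | reversed so far: 49 -> 27 -> 9 -> 49 -> 46
Step 6: curr=30, set curr.next=prev(49) | reversed so far: 30 -> 49 -> 27 -> 9 -> 49 -> 46

30 -> 49 -> 27 -> 9 -> 49 -> 46 -> None


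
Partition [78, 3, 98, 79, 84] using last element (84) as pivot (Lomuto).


Pivot: 84
  78 <= 84: advance i (no swap)
  3 <= 84: advance i (no swap)
  79 <= 84: swap -> [78, 3, 79, 98, 84]
Place pivot at 3: [78, 3, 79, 84, 98]

Partitioned: [78, 3, 79, 84, 98]


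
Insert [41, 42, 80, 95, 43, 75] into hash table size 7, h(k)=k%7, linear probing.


Insert 41: h=6 -> slot 6
Insert 42: h=0 -> slot 0
Insert 80: h=3 -> slot 3
Insert 95: h=4 -> slot 4
Insert 43: h=1 -> slot 1
Insert 75: h=5 -> slot 5

Table: [42, 43, None, 80, 95, 75, 41]


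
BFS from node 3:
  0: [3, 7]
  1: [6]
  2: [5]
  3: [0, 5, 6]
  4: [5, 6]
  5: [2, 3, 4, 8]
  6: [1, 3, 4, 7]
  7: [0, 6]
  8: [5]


Visit 3, enqueue [0, 5, 6]
Visit 0, enqueue [7]
Visit 5, enqueue [2, 4, 8]
Visit 6, enqueue [1]
Visit 7, enqueue []
Visit 2, enqueue []
Visit 4, enqueue []
Visit 8, enqueue []
Visit 1, enqueue []

BFS order: [3, 0, 5, 6, 7, 2, 4, 8, 1]


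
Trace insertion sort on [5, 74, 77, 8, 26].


Initial: [5, 74, 77, 8, 26]
Insert 74: [5, 74, 77, 8, 26]
Insert 77: [5, 74, 77, 8, 26]
Insert 8: [5, 8, 74, 77, 26]
Insert 26: [5, 8, 26, 74, 77]

Sorted: [5, 8, 26, 74, 77]


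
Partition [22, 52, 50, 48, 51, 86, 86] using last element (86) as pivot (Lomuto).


Pivot: 86
  22 <= 86: advance i (no swap)
  52 <= 86: advance i (no swap)
  50 <= 86: advance i (no swap)
  48 <= 86: advance i (no swap)
  51 <= 86: advance i (no swap)
  86 <= 86: advance i (no swap)
Place pivot at 6: [22, 52, 50, 48, 51, 86, 86]

Partitioned: [22, 52, 50, 48, 51, 86, 86]


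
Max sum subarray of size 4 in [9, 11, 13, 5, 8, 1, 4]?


[0:4]: 38
[1:5]: 37
[2:6]: 27
[3:7]: 18

Max: 38 at [0:4]


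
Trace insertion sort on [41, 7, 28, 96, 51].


Initial: [41, 7, 28, 96, 51]
Insert 7: [7, 41, 28, 96, 51]
Insert 28: [7, 28, 41, 96, 51]
Insert 96: [7, 28, 41, 96, 51]
Insert 51: [7, 28, 41, 51, 96]

Sorted: [7, 28, 41, 51, 96]


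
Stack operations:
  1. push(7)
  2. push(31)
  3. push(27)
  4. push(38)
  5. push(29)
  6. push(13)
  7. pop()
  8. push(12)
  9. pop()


push(7) -> [7]
push(31) -> [7, 31]
push(27) -> [7, 31, 27]
push(38) -> [7, 31, 27, 38]
push(29) -> [7, 31, 27, 38, 29]
push(13) -> [7, 31, 27, 38, 29, 13]
pop()->13, [7, 31, 27, 38, 29]
push(12) -> [7, 31, 27, 38, 29, 12]
pop()->12, [7, 31, 27, 38, 29]

Final stack: [7, 31, 27, 38, 29]


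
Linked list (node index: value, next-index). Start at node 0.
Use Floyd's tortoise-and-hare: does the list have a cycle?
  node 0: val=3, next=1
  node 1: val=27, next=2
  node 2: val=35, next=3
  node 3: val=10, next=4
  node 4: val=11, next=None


Floyd's tortoise (slow, +1) and hare (fast, +2):
  init: slow=0, fast=0
  step 1: slow=1, fast=2
  step 2: slow=2, fast=4
  step 3: fast -> None, no cycle

Cycle: no


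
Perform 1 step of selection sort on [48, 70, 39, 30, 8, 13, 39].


Initial: [48, 70, 39, 30, 8, 13, 39]
Step 1: min=8 at 4
  Swap: [8, 70, 39, 30, 48, 13, 39]

After 1 step: [8, 70, 39, 30, 48, 13, 39]


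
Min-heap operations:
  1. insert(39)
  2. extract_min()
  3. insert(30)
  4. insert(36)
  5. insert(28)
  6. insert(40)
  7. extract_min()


insert(39) -> [39]
extract_min()->39, []
insert(30) -> [30]
insert(36) -> [30, 36]
insert(28) -> [28, 36, 30]
insert(40) -> [28, 36, 30, 40]
extract_min()->28, [30, 36, 40]

Final heap: [30, 36, 40]


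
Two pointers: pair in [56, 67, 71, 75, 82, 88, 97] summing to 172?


lo=0(56)+hi=6(97)=153
lo=1(67)+hi=6(97)=164
lo=2(71)+hi=6(97)=168
lo=3(75)+hi=6(97)=172

Yes: 75+97=172


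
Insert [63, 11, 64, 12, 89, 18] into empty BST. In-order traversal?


Insert 63: root
Insert 11: L from 63
Insert 64: R from 63
Insert 12: L from 63 -> R from 11
Insert 89: R from 63 -> R from 64
Insert 18: L from 63 -> R from 11 -> R from 12

In-order: [11, 12, 18, 63, 64, 89]


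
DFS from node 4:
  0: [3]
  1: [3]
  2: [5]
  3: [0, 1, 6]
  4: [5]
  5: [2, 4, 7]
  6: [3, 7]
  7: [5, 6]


Visit 4, push [5]
Visit 5, push [7, 2]
Visit 2, push []
Visit 7, push [6]
Visit 6, push [3]
Visit 3, push [1, 0]
Visit 0, push []
Visit 1, push []

DFS order: [4, 5, 2, 7, 6, 3, 0, 1]


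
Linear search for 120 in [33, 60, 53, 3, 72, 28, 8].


i=0: 33!=120
i=1: 60!=120
i=2: 53!=120
i=3: 3!=120
i=4: 72!=120
i=5: 28!=120
i=6: 8!=120

Not found, 7 comps


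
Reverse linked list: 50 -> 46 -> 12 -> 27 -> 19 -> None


Step 1: curr=50, set curr.next=prev(None) | reversed so far: 50
Step 2: curr=46, set curr.next=prev(50) | reversed so far: 46 -> 50
Step 3: curr=12, set curr.next=prev(46) | reversed so far: 12 -> 46 -> 50
Step 4: curr=27, set curr.next=prev(12) | reversed so far: 27 -> 12 -> 46 -> 50
Step 5: curr=19, set curr.next=prev(27) | reversed so far: 19 -> 27 -> 12 -> 46 -> 50

19 -> 27 -> 12 -> 46 -> 50 -> None


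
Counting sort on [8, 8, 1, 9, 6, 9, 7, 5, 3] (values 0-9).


Input: [8, 8, 1, 9, 6, 9, 7, 5, 3]
Counts: [0, 1, 0, 1, 0, 1, 1, 1, 2, 2]

Sorted: [1, 3, 5, 6, 7, 8, 8, 9, 9]


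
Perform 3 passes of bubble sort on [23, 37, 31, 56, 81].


Initial: [23, 37, 31, 56, 81]
Pass 1: [23, 31, 37, 56, 81] (1 swaps)
Pass 2: [23, 31, 37, 56, 81] (0 swaps)
Pass 3: [23, 31, 37, 56, 81] (0 swaps)

After 3 passes: [23, 31, 37, 56, 81]


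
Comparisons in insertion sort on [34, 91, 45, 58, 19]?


Algorithm: insertion sort
Input: [34, 91, 45, 58, 19]
Sorted: [19, 34, 45, 58, 91]

9


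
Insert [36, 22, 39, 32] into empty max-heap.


Insert 36: [36]
Insert 22: [36, 22]
Insert 39: [39, 22, 36]
Insert 32: [39, 32, 36, 22]

Final heap: [39, 32, 36, 22]


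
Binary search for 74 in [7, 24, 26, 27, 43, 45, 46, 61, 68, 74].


Step 1: lo=0, hi=9, mid=4, val=43
Step 2: lo=5, hi=9, mid=7, val=61
Step 3: lo=8, hi=9, mid=8, val=68
Step 4: lo=9, hi=9, mid=9, val=74

Found at index 9


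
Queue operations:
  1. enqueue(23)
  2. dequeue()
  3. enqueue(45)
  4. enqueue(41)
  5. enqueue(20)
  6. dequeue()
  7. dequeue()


enqueue(23) -> [23]
dequeue()->23, []
enqueue(45) -> [45]
enqueue(41) -> [45, 41]
enqueue(20) -> [45, 41, 20]
dequeue()->45, [41, 20]
dequeue()->41, [20]

Final queue: [20]


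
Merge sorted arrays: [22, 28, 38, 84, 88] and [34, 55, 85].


Take 22 from A
Take 28 from A
Take 34 from B
Take 38 from A
Take 55 from B
Take 84 from A
Take 85 from B

Merged: [22, 28, 34, 38, 55, 84, 85, 88]


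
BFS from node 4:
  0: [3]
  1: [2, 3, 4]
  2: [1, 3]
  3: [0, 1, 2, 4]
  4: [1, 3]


Visit 4, enqueue [1, 3]
Visit 1, enqueue [2]
Visit 3, enqueue [0]
Visit 2, enqueue []
Visit 0, enqueue []

BFS order: [4, 1, 3, 2, 0]


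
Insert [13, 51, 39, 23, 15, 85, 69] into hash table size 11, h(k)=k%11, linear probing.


Insert 13: h=2 -> slot 2
Insert 51: h=7 -> slot 7
Insert 39: h=6 -> slot 6
Insert 23: h=1 -> slot 1
Insert 15: h=4 -> slot 4
Insert 85: h=8 -> slot 8
Insert 69: h=3 -> slot 3

Table: [None, 23, 13, 69, 15, None, 39, 51, 85, None, None]


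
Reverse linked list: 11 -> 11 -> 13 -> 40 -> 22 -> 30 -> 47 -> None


Step 1: curr=11, set curr.next=prev(None) | reversed so far: 11
Step 2: curr=11, set curr.next=prev(11) | reversed so far: 11 -> 11
Step 3: curr=13, set curr.next=prev(11) | reversed so far: 13 -> 11 -> 11
Step 4: curr=40, set curr.next=prev(13) | reversed so far: 40 -> 13 -> 11 -> 11
Step 5: curr=22, set curr.next=prev(40) | reversed so far: 22 -> 40 -> 13 -> 11 -> 11
Step 6: curr=30, set curr.next=prev(22) | reversed so far: 30 -> 22 -> 40 -> 13 -> 11 -> 11
Step 7: curr=47, set curr.next=prev(30) | reversed so far: 47 -> 30 -> 22 -> 40 -> 13 -> 11 -> 11

47 -> 30 -> 22 -> 40 -> 13 -> 11 -> 11 -> None


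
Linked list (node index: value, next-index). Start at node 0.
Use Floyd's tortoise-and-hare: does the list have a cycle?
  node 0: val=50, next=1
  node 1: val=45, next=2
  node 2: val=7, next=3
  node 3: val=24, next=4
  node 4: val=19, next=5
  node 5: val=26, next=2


Floyd's tortoise (slow, +1) and hare (fast, +2):
  init: slow=0, fast=0
  step 1: slow=1, fast=2
  step 2: slow=2, fast=4
  step 3: slow=3, fast=2
  step 4: slow=4, fast=4
  slow == fast at node 4: cycle detected

Cycle: yes


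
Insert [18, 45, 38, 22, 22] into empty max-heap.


Insert 18: [18]
Insert 45: [45, 18]
Insert 38: [45, 18, 38]
Insert 22: [45, 22, 38, 18]
Insert 22: [45, 22, 38, 18, 22]

Final heap: [45, 22, 38, 18, 22]


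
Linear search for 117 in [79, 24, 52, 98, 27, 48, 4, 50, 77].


i=0: 79!=117
i=1: 24!=117
i=2: 52!=117
i=3: 98!=117
i=4: 27!=117
i=5: 48!=117
i=6: 4!=117
i=7: 50!=117
i=8: 77!=117

Not found, 9 comps


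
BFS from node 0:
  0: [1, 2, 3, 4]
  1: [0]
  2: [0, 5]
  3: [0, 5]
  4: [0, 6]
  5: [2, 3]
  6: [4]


Visit 0, enqueue [1, 2, 3, 4]
Visit 1, enqueue []
Visit 2, enqueue [5]
Visit 3, enqueue []
Visit 4, enqueue [6]
Visit 5, enqueue []
Visit 6, enqueue []

BFS order: [0, 1, 2, 3, 4, 5, 6]


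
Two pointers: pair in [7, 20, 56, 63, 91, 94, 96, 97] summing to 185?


lo=0(7)+hi=7(97)=104
lo=1(20)+hi=7(97)=117
lo=2(56)+hi=7(97)=153
lo=3(63)+hi=7(97)=160
lo=4(91)+hi=7(97)=188
lo=4(91)+hi=6(96)=187
lo=4(91)+hi=5(94)=185

Yes: 91+94=185


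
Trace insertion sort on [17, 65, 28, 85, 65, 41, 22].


Initial: [17, 65, 28, 85, 65, 41, 22]
Insert 65: [17, 65, 28, 85, 65, 41, 22]
Insert 28: [17, 28, 65, 85, 65, 41, 22]
Insert 85: [17, 28, 65, 85, 65, 41, 22]
Insert 65: [17, 28, 65, 65, 85, 41, 22]
Insert 41: [17, 28, 41, 65, 65, 85, 22]
Insert 22: [17, 22, 28, 41, 65, 65, 85]

Sorted: [17, 22, 28, 41, 65, 65, 85]


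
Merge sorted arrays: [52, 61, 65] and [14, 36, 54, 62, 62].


Take 14 from B
Take 36 from B
Take 52 from A
Take 54 from B
Take 61 from A
Take 62 from B
Take 62 from B

Merged: [14, 36, 52, 54, 61, 62, 62, 65]


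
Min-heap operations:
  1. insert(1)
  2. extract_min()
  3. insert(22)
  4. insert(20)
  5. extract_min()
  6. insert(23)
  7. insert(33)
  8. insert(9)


insert(1) -> [1]
extract_min()->1, []
insert(22) -> [22]
insert(20) -> [20, 22]
extract_min()->20, [22]
insert(23) -> [22, 23]
insert(33) -> [22, 23, 33]
insert(9) -> [9, 22, 33, 23]

Final heap: [9, 22, 33, 23]


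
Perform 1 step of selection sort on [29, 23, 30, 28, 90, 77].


Initial: [29, 23, 30, 28, 90, 77]
Step 1: min=23 at 1
  Swap: [23, 29, 30, 28, 90, 77]

After 1 step: [23, 29, 30, 28, 90, 77]


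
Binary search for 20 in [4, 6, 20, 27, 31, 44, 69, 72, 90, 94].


Step 1: lo=0, hi=9, mid=4, val=31
Step 2: lo=0, hi=3, mid=1, val=6
Step 3: lo=2, hi=3, mid=2, val=20

Found at index 2


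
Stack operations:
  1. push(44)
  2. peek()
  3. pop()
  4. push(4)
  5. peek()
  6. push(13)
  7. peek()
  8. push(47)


push(44) -> [44]
peek()->44
pop()->44, []
push(4) -> [4]
peek()->4
push(13) -> [4, 13]
peek()->13
push(47) -> [4, 13, 47]

Final stack: [4, 13, 47]


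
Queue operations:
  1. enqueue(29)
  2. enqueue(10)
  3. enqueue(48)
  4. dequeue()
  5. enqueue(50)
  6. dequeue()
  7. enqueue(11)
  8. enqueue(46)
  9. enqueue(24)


enqueue(29) -> [29]
enqueue(10) -> [29, 10]
enqueue(48) -> [29, 10, 48]
dequeue()->29, [10, 48]
enqueue(50) -> [10, 48, 50]
dequeue()->10, [48, 50]
enqueue(11) -> [48, 50, 11]
enqueue(46) -> [48, 50, 11, 46]
enqueue(24) -> [48, 50, 11, 46, 24]

Final queue: [48, 50, 11, 46, 24]


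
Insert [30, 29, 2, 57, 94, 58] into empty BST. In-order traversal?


Insert 30: root
Insert 29: L from 30
Insert 2: L from 30 -> L from 29
Insert 57: R from 30
Insert 94: R from 30 -> R from 57
Insert 58: R from 30 -> R from 57 -> L from 94

In-order: [2, 29, 30, 57, 58, 94]


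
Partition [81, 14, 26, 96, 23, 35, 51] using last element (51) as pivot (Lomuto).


Pivot: 51
  14 <= 51: swap -> [14, 81, 26, 96, 23, 35, 51]
  26 <= 51: swap -> [14, 26, 81, 96, 23, 35, 51]
  23 <= 51: swap -> [14, 26, 23, 96, 81, 35, 51]
  35 <= 51: swap -> [14, 26, 23, 35, 81, 96, 51]
Place pivot at 4: [14, 26, 23, 35, 51, 96, 81]

Partitioned: [14, 26, 23, 35, 51, 96, 81]


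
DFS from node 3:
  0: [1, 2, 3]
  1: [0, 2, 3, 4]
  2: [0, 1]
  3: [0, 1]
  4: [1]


Visit 3, push [1, 0]
Visit 0, push [2, 1]
Visit 1, push [4, 2]
Visit 2, push []
Visit 4, push []

DFS order: [3, 0, 1, 2, 4]


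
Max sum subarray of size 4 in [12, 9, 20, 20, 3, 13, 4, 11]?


[0:4]: 61
[1:5]: 52
[2:6]: 56
[3:7]: 40
[4:8]: 31

Max: 61 at [0:4]


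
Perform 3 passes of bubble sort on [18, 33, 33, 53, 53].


Initial: [18, 33, 33, 53, 53]
Pass 1: [18, 33, 33, 53, 53] (0 swaps)
Pass 2: [18, 33, 33, 53, 53] (0 swaps)
Pass 3: [18, 33, 33, 53, 53] (0 swaps)

After 3 passes: [18, 33, 33, 53, 53]


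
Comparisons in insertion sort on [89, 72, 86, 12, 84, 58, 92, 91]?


Algorithm: insertion sort
Input: [89, 72, 86, 12, 84, 58, 92, 91]
Sorted: [12, 58, 72, 84, 86, 89, 91, 92]

17


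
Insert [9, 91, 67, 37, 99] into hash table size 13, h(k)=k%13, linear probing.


Insert 9: h=9 -> slot 9
Insert 91: h=0 -> slot 0
Insert 67: h=2 -> slot 2
Insert 37: h=11 -> slot 11
Insert 99: h=8 -> slot 8

Table: [91, None, 67, None, None, None, None, None, 99, 9, None, 37, None]
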